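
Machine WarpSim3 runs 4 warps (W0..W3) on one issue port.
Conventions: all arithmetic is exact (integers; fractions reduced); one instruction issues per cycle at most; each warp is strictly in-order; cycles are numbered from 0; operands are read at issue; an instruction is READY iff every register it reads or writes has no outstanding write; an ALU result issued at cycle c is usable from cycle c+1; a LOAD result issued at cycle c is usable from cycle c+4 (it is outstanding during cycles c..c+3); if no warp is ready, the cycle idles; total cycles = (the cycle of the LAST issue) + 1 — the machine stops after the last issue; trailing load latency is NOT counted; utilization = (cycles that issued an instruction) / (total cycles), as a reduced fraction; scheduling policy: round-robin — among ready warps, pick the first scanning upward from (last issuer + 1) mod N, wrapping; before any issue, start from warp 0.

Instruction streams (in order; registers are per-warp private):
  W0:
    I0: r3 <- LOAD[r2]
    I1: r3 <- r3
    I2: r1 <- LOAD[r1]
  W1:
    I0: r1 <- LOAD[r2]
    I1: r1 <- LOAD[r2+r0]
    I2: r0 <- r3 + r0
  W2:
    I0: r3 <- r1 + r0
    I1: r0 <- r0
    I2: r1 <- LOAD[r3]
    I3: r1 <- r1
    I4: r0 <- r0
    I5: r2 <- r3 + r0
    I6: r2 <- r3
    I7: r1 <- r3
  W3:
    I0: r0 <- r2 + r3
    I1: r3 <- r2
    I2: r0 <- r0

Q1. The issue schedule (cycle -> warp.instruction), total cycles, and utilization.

cycle 0: W0.I0
cycle 1: W1.I0
cycle 2: W2.I0
cycle 3: W3.I0
cycle 4: W0.I1
cycle 5: W1.I1
cycle 6: W2.I1
cycle 7: W3.I1
cycle 8: W0.I2
cycle 9: W1.I2
cycle 10: W2.I2
cycle 11: W3.I2
cycle 12: idle
cycle 13: idle
cycle 14: W2.I3
cycle 15: W2.I4
cycle 16: W2.I5
cycle 17: W2.I6
cycle 18: W2.I7

Answer: 19 cycles, utilization 17/19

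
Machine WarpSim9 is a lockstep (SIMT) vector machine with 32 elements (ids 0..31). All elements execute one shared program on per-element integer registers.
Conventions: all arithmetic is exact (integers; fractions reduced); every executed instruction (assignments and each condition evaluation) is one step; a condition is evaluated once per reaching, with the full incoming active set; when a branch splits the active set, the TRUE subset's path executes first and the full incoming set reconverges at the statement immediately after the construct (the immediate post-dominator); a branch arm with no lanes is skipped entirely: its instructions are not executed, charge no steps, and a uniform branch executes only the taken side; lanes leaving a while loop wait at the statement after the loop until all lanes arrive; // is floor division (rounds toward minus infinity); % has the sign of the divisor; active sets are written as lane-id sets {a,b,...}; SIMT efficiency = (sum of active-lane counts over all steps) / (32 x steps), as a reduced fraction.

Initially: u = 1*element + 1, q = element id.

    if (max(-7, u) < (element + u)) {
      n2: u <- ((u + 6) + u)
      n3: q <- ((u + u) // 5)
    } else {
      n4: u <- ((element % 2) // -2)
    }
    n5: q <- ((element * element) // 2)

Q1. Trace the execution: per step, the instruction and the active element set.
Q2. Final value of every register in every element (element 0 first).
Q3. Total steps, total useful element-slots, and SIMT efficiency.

step 0: eval (max(-7, u) < (element + u)) {0,1,2,3,4,5,6,7,8,9,10,11,12,13,14,15,16,17,18,19,20,21,22,23,24,25,26,27,28,29,30,31}
step 1: u <- ((u + 6) + u)           {1,2,3,4,5,6,7,8,9,10,11,12,13,14,15,16,17,18,19,20,21,22,23,24,25,26,27,28,29,30,31}
step 2: q <- ((u + u) // 5)          {1,2,3,4,5,6,7,8,9,10,11,12,13,14,15,16,17,18,19,20,21,22,23,24,25,26,27,28,29,30,31}
step 3: u <- ((element % 2) // -2)   {0}
step 4: q <- ((element * element) // 2) {0,1,2,3,4,5,6,7,8,9,10,11,12,13,14,15,16,17,18,19,20,21,22,23,24,25,26,27,28,29,30,31}

Answer: 5 steps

u: 0,10,12,14,16,18,20,22,24,26,28,30,32,34,36,38,40,42,44,46,48,50,52,54,56,58,60,62,64,66,68,70
q: 0,0,2,4,8,12,18,24,32,40,50,60,72,84,98,112,128,144,162,180,200,220,242,264,288,312,338,364,392,420,450,480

steps = 5; useful = 127; efficiency = 127/160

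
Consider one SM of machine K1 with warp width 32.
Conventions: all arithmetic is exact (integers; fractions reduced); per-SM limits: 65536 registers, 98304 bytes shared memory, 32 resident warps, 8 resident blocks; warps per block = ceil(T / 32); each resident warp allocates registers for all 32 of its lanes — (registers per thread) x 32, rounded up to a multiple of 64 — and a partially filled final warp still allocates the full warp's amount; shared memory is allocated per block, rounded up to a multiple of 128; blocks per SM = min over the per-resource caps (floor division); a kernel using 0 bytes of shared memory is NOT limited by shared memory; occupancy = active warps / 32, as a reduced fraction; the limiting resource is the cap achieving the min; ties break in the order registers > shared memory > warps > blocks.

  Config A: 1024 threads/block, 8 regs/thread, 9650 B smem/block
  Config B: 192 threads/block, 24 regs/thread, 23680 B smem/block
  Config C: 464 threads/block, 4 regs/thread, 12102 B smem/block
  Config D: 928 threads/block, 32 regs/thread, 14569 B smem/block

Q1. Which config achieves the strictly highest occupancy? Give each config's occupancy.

occupancies: A 1, B 3/4, C 15/16, D 29/32

Answer: A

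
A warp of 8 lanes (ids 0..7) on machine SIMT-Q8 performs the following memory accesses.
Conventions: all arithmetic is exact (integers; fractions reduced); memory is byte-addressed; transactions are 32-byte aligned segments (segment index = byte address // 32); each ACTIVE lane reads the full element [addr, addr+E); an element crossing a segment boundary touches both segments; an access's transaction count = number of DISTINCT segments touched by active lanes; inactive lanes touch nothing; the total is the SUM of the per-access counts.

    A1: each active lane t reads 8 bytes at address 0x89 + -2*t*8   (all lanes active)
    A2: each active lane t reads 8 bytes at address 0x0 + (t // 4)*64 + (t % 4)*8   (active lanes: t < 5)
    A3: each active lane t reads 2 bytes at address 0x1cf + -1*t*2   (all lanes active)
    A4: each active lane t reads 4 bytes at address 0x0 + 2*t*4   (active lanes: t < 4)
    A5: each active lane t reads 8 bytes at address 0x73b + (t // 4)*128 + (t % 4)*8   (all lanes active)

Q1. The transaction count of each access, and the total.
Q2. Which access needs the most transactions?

A1: 5 transactions
A2: 2 transactions
A3: 1 transaction
A4: 1 transaction
A5: 4 transactions

Answer: 5,2,1,1,4; total 13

Answer: A1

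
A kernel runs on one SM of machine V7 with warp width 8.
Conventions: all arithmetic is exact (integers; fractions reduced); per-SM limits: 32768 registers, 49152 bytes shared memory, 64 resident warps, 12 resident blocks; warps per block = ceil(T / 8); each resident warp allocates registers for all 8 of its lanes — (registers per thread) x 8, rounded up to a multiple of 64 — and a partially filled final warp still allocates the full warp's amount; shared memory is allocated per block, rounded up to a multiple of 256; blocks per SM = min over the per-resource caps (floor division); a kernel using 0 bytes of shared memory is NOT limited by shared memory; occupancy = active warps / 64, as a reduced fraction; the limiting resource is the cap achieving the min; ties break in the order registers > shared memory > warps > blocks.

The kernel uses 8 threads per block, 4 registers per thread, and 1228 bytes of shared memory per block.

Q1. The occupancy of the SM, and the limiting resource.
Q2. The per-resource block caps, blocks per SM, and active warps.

Answer: occupancy 3/16, limited by blocks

registers: 512 blocks
shared memory: 38 blocks
warps: 64 blocks
blocks: 12 blocks

Answer: 12 blocks, 12 active warps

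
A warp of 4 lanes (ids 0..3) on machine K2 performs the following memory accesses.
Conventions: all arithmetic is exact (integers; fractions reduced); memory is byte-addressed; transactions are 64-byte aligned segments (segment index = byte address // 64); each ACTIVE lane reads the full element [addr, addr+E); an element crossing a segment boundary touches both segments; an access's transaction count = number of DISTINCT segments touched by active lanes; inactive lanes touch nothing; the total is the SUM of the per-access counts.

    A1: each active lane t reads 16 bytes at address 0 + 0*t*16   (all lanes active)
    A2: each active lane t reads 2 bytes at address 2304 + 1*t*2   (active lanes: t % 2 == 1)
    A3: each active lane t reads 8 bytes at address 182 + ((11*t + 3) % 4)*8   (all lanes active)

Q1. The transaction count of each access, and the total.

A1: 1 transaction
A2: 1 transaction
A3: 2 transactions

Answer: 1,1,2; total 4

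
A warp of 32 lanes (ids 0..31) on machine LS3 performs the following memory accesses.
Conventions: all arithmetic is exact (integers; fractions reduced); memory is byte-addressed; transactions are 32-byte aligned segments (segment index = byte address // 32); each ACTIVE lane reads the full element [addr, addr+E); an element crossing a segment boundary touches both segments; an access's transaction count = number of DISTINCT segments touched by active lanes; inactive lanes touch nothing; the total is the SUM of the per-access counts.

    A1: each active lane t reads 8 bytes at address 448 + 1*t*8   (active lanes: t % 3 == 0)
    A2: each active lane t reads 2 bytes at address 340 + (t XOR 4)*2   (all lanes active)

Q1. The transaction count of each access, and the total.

A1: 8 transactions
A2: 3 transactions

Answer: 8,3; total 11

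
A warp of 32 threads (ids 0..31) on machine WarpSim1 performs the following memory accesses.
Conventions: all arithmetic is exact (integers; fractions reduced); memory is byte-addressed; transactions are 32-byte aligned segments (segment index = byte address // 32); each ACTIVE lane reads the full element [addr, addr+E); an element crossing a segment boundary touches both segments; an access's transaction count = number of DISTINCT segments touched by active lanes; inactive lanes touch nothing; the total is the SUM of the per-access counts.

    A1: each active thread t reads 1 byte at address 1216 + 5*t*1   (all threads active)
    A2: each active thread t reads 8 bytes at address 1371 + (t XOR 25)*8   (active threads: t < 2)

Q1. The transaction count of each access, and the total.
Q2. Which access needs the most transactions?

A1: 5 transactions
A2: 2 transactions

Answer: 5,2; total 7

Answer: A1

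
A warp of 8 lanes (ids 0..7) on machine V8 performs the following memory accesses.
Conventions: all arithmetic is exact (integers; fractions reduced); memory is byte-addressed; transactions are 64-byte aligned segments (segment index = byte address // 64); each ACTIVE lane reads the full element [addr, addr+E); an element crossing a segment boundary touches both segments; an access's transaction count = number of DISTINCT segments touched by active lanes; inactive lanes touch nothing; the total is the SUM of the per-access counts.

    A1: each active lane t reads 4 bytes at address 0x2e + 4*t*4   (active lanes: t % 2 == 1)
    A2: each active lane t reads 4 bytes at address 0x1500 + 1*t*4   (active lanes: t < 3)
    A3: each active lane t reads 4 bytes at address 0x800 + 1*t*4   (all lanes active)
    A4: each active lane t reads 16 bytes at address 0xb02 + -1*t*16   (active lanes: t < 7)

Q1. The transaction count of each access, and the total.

A1: 3 transactions
A2: 1 transaction
A3: 1 transaction
A4: 3 transactions

Answer: 3,1,1,3; total 8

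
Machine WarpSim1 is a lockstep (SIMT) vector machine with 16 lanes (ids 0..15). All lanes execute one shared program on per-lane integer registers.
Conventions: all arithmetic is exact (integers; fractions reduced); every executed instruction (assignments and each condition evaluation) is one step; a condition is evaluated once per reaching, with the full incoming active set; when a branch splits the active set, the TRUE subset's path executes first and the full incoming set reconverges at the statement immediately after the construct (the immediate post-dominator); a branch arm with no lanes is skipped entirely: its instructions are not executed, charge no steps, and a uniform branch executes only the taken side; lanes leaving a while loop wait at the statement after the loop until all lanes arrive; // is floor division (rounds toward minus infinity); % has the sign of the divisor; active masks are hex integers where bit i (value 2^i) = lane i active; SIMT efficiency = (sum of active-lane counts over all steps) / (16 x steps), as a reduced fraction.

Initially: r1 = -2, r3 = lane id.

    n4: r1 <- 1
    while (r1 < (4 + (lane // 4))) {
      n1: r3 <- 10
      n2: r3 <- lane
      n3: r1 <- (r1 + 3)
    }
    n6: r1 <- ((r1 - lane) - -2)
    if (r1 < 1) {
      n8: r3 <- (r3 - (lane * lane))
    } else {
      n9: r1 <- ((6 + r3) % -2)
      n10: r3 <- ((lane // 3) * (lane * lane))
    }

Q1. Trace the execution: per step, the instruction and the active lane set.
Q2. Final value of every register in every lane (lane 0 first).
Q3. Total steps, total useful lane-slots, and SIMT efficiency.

step 0: r1 <- 1                      0xffff
step 1: eval (r1 < (4 + (lane // 4))) 0xffff
step 2: r3 <- 10                     0xffff
step 3: r3 <- lane                   0xffff
step 4: r1 <- (r1 + 3)               0xffff
step 5: eval (r1 < (4 + (lane // 4))) 0xffff
step 6: r3 <- 10                     0xfff0
step 7: r3 <- lane                   0xfff0
step 8: r1 <- (r1 + 3)               0xfff0
step 9: eval (r1 < (4 + (lane // 4))) 0xfff0
step 10: r1 <- ((r1 - lane) - -2)     0xffff
step 11: eval (r1 < 1)                0xffff
step 12: r3 <- (r3 - (lane * lane))   0xfe00
step 13: r1 <- ((6 + r3) % -2)        0x01ff
step 14: r3 <- ((lane // 3) * (lane * lane)) 0x01ff

Answer: 15 steps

r1: 0,-1,0,-1,0,-1,0,-1,0,0,-1,-2,-3,-4,-5,-6
r3: 0,0,0,9,16,25,72,98,128,-72,-90,-110,-132,-156,-182,-210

steps = 15; useful = 201; efficiency = 201/240 = 67/80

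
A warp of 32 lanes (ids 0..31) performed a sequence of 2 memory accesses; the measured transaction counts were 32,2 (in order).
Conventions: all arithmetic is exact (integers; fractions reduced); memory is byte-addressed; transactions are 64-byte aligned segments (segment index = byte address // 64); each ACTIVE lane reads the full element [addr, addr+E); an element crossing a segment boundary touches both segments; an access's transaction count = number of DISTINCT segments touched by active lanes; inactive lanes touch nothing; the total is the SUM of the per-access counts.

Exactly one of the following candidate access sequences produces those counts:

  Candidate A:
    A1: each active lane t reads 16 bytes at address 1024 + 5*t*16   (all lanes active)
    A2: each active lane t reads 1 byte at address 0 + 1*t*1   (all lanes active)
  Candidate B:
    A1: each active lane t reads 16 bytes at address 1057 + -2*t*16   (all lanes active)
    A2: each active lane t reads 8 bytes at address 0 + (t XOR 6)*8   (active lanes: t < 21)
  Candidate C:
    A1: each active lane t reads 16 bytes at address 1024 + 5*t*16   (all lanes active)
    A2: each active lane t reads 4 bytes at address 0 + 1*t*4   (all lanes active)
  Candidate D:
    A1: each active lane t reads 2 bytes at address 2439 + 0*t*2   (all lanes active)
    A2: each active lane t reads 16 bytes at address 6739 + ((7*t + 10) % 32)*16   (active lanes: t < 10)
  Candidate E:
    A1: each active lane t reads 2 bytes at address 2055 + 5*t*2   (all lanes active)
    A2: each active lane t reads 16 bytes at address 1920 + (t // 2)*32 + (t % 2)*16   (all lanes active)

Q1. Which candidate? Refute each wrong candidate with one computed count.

A: A2 gives 1 transaction, not 2
B: A1 gives 16 transactions, not 32
D: A1 gives 1 transaction, not 32
E: A1 gives 5 transactions, not 32
C: all counts match (32,2)

Answer: C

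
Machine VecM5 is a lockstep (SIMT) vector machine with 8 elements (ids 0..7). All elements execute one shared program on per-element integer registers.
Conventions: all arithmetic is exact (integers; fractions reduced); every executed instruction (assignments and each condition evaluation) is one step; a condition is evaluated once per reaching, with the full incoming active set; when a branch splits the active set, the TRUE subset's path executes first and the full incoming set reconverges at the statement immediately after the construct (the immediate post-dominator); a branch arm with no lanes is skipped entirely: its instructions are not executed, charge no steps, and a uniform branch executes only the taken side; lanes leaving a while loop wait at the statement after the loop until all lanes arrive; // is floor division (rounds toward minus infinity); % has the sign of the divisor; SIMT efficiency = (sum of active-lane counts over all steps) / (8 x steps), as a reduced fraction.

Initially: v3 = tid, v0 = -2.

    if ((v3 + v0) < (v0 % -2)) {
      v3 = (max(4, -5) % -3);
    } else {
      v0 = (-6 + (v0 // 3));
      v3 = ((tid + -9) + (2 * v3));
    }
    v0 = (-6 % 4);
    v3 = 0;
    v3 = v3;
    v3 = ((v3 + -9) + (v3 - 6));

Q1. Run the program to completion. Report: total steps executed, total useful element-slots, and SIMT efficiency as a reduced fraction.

Answer: 8 steps, 54 useful, 27/32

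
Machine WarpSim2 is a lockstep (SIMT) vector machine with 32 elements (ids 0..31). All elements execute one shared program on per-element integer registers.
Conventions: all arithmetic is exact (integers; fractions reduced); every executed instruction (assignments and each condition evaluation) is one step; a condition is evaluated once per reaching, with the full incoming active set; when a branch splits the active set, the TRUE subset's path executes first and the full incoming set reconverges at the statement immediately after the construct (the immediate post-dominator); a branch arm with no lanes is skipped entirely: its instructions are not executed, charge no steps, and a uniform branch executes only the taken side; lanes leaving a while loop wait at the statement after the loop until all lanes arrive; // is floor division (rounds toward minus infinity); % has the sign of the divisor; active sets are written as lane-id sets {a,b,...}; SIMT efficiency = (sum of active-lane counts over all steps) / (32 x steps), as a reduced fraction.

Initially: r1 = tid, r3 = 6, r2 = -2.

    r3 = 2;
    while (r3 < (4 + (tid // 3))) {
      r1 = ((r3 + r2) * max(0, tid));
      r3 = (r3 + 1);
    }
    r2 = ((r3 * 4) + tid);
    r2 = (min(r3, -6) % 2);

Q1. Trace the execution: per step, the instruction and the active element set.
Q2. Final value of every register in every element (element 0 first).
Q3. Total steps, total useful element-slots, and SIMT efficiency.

step 0: r3 <- 2                      {0,1,2,3,4,5,6,7,8,9,10,11,12,13,14,15,16,17,18,19,20,21,22,23,24,25,26,27,28,29,30,31}
step 1: eval (r3 < (4 + (tid // 3))) {0,1,2,3,4,5,6,7,8,9,10,11,12,13,14,15,16,17,18,19,20,21,22,23,24,25,26,27,28,29,30,31}
step 2: r1 <- ((r3 + r2) * max(0, tid)) {0,1,2,3,4,5,6,7,8,9,10,11,12,13,14,15,16,17,18,19,20,21,22,23,24,25,26,27,28,29,30,31}
step 3: r3 <- (r3 + 1)               {0,1,2,3,4,5,6,7,8,9,10,11,12,13,14,15,16,17,18,19,20,21,22,23,24,25,26,27,28,29,30,31}
step 4: eval (r3 < (4 + (tid // 3))) {0,1,2,3,4,5,6,7,8,9,10,11,12,13,14,15,16,17,18,19,20,21,22,23,24,25,26,27,28,29,30,31}
step 5: r1 <- ((r3 + r2) * max(0, tid)) {0,1,2,3,4,5,6,7,8,9,10,11,12,13,14,15,16,17,18,19,20,21,22,23,24,25,26,27,28,29,30,31}
step 6: r3 <- (r3 + 1)               {0,1,2,3,4,5,6,7,8,9,10,11,12,13,14,15,16,17,18,19,20,21,22,23,24,25,26,27,28,29,30,31}
step 7: eval (r3 < (4 + (tid // 3))) {0,1,2,3,4,5,6,7,8,9,10,11,12,13,14,15,16,17,18,19,20,21,22,23,24,25,26,27,28,29,30,31}
step 8: r1 <- ((r3 + r2) * max(0, tid)) {3,4,5,6,7,8,9,10,11,12,13,14,15,16,17,18,19,20,21,22,23,24,25,26,27,28,29,30,31}
step 9: r3 <- (r3 + 1)               {3,4,5,6,7,8,9,10,11,12,13,14,15,16,17,18,19,20,21,22,23,24,25,26,27,28,29,30,31}
step 10: eval (r3 < (4 + (tid // 3))) {3,4,5,6,7,8,9,10,11,12,13,14,15,16,17,18,19,20,21,22,23,24,25,26,27,28,29,30,31}
step 11: r1 <- ((r3 + r2) * max(0, tid)) {6,7,8,9,10,11,12,13,14,15,16,17,18,19,20,21,22,23,24,25,26,27,28,29,30,31}
step 12: r3 <- (r3 + 1)               {6,7,8,9,10,11,12,13,14,15,16,17,18,19,20,21,22,23,24,25,26,27,28,29,30,31}
step 13: eval (r3 < (4 + (tid // 3))) {6,7,8,9,10,11,12,13,14,15,16,17,18,19,20,21,22,23,24,25,26,27,28,29,30,31}
step 14: r1 <- ((r3 + r2) * max(0, tid)) {9,10,11,12,13,14,15,16,17,18,19,20,21,22,23,24,25,26,27,28,29,30,31}
step 15: r3 <- (r3 + 1)               {9,10,11,12,13,14,15,16,17,18,19,20,21,22,23,24,25,26,27,28,29,30,31}
step 16: eval (r3 < (4 + (tid // 3))) {9,10,11,12,13,14,15,16,17,18,19,20,21,22,23,24,25,26,27,28,29,30,31}
step 17: r1 <- ((r3 + r2) * max(0, tid)) {12,13,14,15,16,17,18,19,20,21,22,23,24,25,26,27,28,29,30,31}
step 18: r3 <- (r3 + 1)               {12,13,14,15,16,17,18,19,20,21,22,23,24,25,26,27,28,29,30,31}
step 19: eval (r3 < (4 + (tid // 3))) {12,13,14,15,16,17,18,19,20,21,22,23,24,25,26,27,28,29,30,31}
step 20: r1 <- ((r3 + r2) * max(0, tid)) {15,16,17,18,19,20,21,22,23,24,25,26,27,28,29,30,31}
step 21: r3 <- (r3 + 1)               {15,16,17,18,19,20,21,22,23,24,25,26,27,28,29,30,31}
step 22: eval (r3 < (4 + (tid // 3))) {15,16,17,18,19,20,21,22,23,24,25,26,27,28,29,30,31}
step 23: r1 <- ((r3 + r2) * max(0, tid)) {18,19,20,21,22,23,24,25,26,27,28,29,30,31}
step 24: r3 <- (r3 + 1)               {18,19,20,21,22,23,24,25,26,27,28,29,30,31}
step 25: eval (r3 < (4 + (tid // 3))) {18,19,20,21,22,23,24,25,26,27,28,29,30,31}
step 26: r1 <- ((r3 + r2) * max(0, tid)) {21,22,23,24,25,26,27,28,29,30,31}
step 27: r3 <- (r3 + 1)               {21,22,23,24,25,26,27,28,29,30,31}
step 28: eval (r3 < (4 + (tid // 3))) {21,22,23,24,25,26,27,28,29,30,31}
step 29: r1 <- ((r3 + r2) * max(0, tid)) {24,25,26,27,28,29,30,31}
step 30: r3 <- (r3 + 1)               {24,25,26,27,28,29,30,31}
step 31: eval (r3 < (4 + (tid // 3))) {24,25,26,27,28,29,30,31}
step 32: r1 <- ((r3 + r2) * max(0, tid)) {27,28,29,30,31}
step 33: r3 <- (r3 + 1)               {27,28,29,30,31}
step 34: eval (r3 < (4 + (tid // 3))) {27,28,29,30,31}
step 35: r1 <- ((r3 + r2) * max(0, tid)) {30,31}
step 36: r3 <- (r3 + 1)               {30,31}
step 37: eval (r3 < (4 + (tid // 3))) {30,31}
step 38: r2 <- ((r3 * 4) + tid)       {0,1,2,3,4,5,6,7,8,9,10,11,12,13,14,15,16,17,18,19,20,21,22,23,24,25,26,27,28,29,30,31}
step 39: r2 <- (min(r3, -6) % 2)      {0,1,2,3,4,5,6,7,8,9,10,11,12,13,14,15,16,17,18,19,20,21,22,23,24,25,26,27,28,29,30,31}

Answer: 40 steps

r1: 0,1,2,6,8,10,18,21,24,36,40,44,60,65,70,90,96,102,126,133,140,168,176,184,216,225,234,270,280,290,330,341
r3: 4,4,4,5,5,5,6,6,6,7,7,7,8,8,8,9,9,9,10,10,10,11,11,11,12,12,12,13,13,13,14,14
r2: 0,0,0,0,0,0,0,0,0,0,0,0,0,0,0,0,0,0,0,0,0,0,0,0,0,0,0,0,0,0,0,0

steps = 40; useful = 785; efficiency = 785/1280 = 157/256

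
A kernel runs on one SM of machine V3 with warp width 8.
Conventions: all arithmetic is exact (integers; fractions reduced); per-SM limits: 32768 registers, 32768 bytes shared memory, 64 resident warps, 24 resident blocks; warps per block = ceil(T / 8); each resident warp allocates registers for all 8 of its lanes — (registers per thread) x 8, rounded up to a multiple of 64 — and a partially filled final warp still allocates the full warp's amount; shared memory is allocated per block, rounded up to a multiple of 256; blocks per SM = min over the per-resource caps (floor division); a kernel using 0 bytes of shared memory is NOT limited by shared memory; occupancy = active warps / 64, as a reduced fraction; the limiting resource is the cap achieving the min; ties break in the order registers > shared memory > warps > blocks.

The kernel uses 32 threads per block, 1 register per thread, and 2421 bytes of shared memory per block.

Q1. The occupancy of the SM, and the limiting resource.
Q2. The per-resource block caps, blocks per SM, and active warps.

Answer: occupancy 3/4, limited by shared memory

registers: 128 blocks
shared memory: 12 blocks
warps: 16 blocks
blocks: 24 blocks

Answer: 12 blocks, 48 active warps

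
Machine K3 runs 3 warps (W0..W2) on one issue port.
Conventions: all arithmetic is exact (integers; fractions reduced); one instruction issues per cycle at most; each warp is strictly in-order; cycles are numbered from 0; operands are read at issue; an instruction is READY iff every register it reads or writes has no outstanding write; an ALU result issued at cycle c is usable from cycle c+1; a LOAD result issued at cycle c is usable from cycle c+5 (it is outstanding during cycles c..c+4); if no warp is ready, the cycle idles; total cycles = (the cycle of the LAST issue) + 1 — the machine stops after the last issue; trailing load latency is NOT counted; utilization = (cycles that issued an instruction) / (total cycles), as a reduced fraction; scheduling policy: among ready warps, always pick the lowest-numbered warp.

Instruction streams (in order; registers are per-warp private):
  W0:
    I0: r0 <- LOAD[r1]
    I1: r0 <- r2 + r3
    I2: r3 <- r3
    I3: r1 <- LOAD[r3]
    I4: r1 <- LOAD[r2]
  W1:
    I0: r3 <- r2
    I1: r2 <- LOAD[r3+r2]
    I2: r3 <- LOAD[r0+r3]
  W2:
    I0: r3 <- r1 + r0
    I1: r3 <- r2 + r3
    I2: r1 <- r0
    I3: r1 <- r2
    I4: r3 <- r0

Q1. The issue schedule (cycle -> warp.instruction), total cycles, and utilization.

cycle 0: W0.I0
cycle 1: W1.I0
cycle 2: W1.I1
cycle 3: W1.I2
cycle 4: W2.I0
cycle 5: W0.I1
cycle 6: W0.I2
cycle 7: W0.I3
cycle 8: W2.I1
cycle 9: W2.I2
cycle 10: W2.I3
cycle 11: W2.I4
cycle 12: W0.I4

Answer: 13 cycles, utilization 1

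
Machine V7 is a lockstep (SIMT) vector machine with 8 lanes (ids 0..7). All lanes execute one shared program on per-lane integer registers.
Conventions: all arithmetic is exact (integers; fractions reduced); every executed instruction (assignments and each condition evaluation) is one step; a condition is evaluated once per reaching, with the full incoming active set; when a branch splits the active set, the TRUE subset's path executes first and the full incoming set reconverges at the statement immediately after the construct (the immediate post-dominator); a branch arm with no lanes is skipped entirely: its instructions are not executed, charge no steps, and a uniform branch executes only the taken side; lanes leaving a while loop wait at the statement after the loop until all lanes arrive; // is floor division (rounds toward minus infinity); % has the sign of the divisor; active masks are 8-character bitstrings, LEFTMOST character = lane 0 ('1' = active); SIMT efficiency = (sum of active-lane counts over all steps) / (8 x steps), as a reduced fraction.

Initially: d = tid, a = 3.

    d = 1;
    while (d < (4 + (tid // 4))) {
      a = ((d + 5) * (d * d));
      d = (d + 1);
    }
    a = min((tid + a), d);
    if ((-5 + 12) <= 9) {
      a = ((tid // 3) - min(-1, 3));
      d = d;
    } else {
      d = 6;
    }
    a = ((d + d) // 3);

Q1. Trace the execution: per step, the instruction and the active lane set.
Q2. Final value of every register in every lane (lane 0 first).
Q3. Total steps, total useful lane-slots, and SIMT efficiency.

step 0: d <- 1                       11111111
step 1: eval (d < (4 + (tid // 4)))  11111111
step 2: a <- ((d + 5) * (d * d))     11111111
step 3: d <- (d + 1)                 11111111
step 4: eval (d < (4 + (tid // 4)))  11111111
step 5: a <- ((d + 5) * (d * d))     11111111
step 6: d <- (d + 1)                 11111111
step 7: eval (d < (4 + (tid // 4)))  11111111
step 8: a <- ((d + 5) * (d * d))     11111111
step 9: d <- (d + 1)                 11111111
step 10: eval (d < (4 + (tid // 4)))  11111111
step 11: a <- ((d + 5) * (d * d))     00001111
step 12: d <- (d + 1)                 00001111
step 13: eval (d < (4 + (tid // 4)))  00001111
step 14: a <- min((tid + a), d)       11111111
step 15: eval ((-5 + 12) <= 9)        11111111
step 16: a <- ((tid // 3) - min(-1, 3)) 11111111
step 17: d <- d                       11111111
step 18: a <- ((d + d) // 3)          11111111

Answer: 19 steps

d: 4,4,4,4,5,5,5,5
a: 2,2,2,2,3,3,3,3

steps = 19; useful = 140; efficiency = 140/152 = 35/38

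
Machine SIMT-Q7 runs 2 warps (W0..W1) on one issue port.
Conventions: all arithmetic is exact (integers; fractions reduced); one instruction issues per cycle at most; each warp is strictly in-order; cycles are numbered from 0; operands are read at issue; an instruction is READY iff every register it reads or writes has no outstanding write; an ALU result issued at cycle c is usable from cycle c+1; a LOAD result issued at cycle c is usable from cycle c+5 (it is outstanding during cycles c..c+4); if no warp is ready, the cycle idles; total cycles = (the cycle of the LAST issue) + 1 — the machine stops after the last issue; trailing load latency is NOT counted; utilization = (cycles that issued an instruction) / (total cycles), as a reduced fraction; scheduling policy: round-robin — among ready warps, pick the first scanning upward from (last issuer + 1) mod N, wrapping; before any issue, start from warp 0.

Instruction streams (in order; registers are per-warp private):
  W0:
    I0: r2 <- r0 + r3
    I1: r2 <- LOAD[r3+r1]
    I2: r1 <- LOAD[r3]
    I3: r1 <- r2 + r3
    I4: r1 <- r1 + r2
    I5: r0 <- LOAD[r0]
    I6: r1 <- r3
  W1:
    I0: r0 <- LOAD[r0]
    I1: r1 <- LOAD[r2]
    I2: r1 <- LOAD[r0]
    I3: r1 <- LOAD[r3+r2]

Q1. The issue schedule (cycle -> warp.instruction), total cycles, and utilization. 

cycle 0: W0.I0
cycle 1: W1.I0
cycle 2: W0.I1
cycle 3: W1.I1
cycle 4: W0.I2
cycle 5: idle
cycle 6: idle
cycle 7: idle
cycle 8: W1.I2
cycle 9: W0.I3
cycle 10: W0.I4
cycle 11: W0.I5
cycle 12: W0.I6
cycle 13: W1.I3

Answer: 14 cycles, utilization 11/14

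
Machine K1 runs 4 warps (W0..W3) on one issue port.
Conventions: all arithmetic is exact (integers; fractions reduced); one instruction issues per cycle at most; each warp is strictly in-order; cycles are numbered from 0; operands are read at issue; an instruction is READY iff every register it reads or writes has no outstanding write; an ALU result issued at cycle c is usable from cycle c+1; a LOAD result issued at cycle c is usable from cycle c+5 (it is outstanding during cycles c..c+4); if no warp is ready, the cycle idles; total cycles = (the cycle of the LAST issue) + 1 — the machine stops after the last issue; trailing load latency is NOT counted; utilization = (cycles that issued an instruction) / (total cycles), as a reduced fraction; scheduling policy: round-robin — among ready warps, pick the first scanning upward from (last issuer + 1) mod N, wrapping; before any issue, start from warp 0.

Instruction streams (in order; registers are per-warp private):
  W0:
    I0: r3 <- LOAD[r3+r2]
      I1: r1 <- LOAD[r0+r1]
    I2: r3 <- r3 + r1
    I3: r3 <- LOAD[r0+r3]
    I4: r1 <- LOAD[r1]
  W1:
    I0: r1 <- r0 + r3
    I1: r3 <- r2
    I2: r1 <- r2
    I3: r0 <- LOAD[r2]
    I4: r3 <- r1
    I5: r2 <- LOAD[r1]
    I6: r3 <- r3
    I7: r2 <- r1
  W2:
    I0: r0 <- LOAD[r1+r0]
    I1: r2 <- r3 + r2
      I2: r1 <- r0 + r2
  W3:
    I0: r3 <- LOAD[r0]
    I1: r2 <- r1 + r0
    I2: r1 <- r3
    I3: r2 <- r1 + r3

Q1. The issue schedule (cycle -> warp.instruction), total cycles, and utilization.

cycle 0: W0.I0
cycle 1: W1.I0
cycle 2: W2.I0
cycle 3: W3.I0
cycle 4: W0.I1
cycle 5: W1.I1
cycle 6: W2.I1
cycle 7: W3.I1
cycle 8: W1.I2
cycle 9: W2.I2
cycle 10: W3.I2
cycle 11: W0.I2
cycle 12: W1.I3
cycle 13: W3.I3
cycle 14: W0.I3
cycle 15: W1.I4
cycle 16: W0.I4
cycle 17: W1.I5
cycle 18: W1.I6
cycle 19: idle
cycle 20: idle
cycle 21: idle
cycle 22: W1.I7

Answer: 23 cycles, utilization 20/23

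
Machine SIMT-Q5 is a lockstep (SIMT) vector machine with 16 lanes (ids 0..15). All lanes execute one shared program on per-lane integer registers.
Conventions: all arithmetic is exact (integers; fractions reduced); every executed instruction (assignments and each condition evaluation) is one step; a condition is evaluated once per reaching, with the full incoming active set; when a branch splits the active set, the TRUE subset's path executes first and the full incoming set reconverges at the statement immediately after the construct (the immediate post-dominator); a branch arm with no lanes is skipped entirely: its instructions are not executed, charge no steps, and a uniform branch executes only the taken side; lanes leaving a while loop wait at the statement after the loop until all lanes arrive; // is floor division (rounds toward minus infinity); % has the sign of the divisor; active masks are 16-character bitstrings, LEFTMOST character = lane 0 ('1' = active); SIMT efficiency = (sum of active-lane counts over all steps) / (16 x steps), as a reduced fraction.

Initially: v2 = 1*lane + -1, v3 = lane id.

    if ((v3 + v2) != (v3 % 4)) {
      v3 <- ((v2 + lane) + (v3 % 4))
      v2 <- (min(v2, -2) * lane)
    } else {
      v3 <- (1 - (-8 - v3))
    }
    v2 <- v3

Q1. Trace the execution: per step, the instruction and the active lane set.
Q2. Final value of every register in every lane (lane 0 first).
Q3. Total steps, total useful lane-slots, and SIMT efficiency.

step 0: eval ((v3 + v2) != (v3 % 4)) 1111111111111111
step 1: v3 <- ((v2 + lane) + (v3 % 4)) 1011111111111111
step 2: v2 <- (min(v2, -2) * lane)   1011111111111111
step 3: v3 <- (1 - (-8 - v3))        0100000000000000
step 4: v2 <- v3                     1111111111111111

Answer: 5 steps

v2: -1,10,5,8,7,10,13,16,15,18,21,24,23,26,29,32
v3: -1,10,5,8,7,10,13,16,15,18,21,24,23,26,29,32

steps = 5; useful = 63; efficiency = 63/80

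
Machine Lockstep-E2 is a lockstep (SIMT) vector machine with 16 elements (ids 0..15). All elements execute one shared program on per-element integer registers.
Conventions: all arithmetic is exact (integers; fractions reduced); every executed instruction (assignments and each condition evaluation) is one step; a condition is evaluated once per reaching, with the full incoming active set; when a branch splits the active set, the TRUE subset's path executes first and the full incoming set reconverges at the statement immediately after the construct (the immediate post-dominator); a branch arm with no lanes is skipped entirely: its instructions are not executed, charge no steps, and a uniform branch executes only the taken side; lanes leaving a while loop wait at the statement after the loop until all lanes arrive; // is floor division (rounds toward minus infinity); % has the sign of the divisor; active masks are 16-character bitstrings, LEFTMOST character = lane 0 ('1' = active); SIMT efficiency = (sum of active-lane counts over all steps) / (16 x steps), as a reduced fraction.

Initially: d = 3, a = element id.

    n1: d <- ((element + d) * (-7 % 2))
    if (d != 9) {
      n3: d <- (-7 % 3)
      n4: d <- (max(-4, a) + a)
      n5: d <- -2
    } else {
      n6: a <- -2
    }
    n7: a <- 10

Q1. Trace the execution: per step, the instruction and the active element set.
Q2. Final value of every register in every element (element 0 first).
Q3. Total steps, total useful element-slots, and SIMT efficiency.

step 0: d <- ((element + d) * (-7 % 2)) 1111111111111111
step 1: eval (d != 9)                1111111111111111
step 2: d <- (-7 % 3)                1111110111111111
step 3: d <- (max(-4, a) + a)        1111110111111111
step 4: d <- -2                      1111110111111111
step 5: a <- -2                      0000001000000000
step 6: a <- 10                      1111111111111111

Answer: 7 steps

d: -2,-2,-2,-2,-2,-2,9,-2,-2,-2,-2,-2,-2,-2,-2,-2
a: 10,10,10,10,10,10,10,10,10,10,10,10,10,10,10,10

steps = 7; useful = 94; efficiency = 94/112 = 47/56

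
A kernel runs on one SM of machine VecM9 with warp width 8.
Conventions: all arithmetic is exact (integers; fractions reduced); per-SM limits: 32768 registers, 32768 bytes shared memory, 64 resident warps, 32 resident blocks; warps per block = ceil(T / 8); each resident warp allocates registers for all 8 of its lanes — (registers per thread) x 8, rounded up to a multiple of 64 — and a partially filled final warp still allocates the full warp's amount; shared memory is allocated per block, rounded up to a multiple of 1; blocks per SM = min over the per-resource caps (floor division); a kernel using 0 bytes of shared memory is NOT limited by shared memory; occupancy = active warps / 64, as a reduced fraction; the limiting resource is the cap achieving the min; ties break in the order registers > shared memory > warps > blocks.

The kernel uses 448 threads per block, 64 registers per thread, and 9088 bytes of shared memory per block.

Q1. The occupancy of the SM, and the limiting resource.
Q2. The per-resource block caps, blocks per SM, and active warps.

Answer: occupancy 7/8, limited by registers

registers: 1 block
shared memory: 3 blocks
warps: 1 block
blocks: 32 blocks

Answer: 1 block, 56 active warps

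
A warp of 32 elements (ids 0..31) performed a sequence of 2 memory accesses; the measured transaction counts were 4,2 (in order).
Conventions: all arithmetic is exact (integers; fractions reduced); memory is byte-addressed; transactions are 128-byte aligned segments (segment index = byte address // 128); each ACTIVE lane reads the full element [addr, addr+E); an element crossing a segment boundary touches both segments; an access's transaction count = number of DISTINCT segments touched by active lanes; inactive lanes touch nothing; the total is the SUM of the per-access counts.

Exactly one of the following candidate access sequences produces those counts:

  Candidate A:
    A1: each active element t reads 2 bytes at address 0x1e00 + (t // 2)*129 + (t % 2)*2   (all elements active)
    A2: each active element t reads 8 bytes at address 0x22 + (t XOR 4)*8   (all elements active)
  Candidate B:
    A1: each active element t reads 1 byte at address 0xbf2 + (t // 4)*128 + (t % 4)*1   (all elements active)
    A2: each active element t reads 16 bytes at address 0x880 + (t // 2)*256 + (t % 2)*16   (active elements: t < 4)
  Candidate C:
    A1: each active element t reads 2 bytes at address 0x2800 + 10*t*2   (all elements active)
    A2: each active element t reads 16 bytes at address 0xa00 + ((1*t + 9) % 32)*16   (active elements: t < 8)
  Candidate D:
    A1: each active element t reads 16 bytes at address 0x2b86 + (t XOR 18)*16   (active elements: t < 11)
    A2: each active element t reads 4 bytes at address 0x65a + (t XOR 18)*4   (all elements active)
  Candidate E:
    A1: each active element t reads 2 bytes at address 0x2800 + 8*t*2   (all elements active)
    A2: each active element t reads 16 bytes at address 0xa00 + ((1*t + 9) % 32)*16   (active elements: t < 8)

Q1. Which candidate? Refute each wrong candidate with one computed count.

A: A1 gives 16 transactions, not 4
B: A1 gives 8 transactions, not 4
C: A1 gives 5 transactions, not 4
D: A1 gives 2 transactions, not 4
E: all counts match (4,2)

Answer: E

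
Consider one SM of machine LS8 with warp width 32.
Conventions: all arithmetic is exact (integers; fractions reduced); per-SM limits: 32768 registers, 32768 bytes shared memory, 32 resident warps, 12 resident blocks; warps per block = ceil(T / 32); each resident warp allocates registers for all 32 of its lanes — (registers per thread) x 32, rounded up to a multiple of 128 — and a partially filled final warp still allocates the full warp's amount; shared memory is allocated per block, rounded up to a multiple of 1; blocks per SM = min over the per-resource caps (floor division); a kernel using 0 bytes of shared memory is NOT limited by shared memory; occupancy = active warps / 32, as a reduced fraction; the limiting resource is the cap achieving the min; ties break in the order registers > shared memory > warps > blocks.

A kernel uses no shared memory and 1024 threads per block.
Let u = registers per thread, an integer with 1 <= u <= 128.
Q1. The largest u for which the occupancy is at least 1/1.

Answer: u = 32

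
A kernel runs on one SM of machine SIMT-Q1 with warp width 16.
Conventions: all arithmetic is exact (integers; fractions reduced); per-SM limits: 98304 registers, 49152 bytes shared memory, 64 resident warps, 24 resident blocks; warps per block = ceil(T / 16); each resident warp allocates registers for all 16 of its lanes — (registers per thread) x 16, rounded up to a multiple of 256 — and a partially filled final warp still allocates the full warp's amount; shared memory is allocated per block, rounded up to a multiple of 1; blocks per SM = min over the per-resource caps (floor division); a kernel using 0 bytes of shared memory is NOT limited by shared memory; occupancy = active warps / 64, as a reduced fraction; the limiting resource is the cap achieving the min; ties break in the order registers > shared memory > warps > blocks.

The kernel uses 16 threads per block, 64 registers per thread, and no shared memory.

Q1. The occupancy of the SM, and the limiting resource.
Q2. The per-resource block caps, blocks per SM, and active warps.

Answer: occupancy 3/8, limited by blocks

registers: 96 blocks
shared memory: no limit (kernel uses none)
warps: 64 blocks
blocks: 24 blocks

Answer: 24 blocks, 24 active warps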